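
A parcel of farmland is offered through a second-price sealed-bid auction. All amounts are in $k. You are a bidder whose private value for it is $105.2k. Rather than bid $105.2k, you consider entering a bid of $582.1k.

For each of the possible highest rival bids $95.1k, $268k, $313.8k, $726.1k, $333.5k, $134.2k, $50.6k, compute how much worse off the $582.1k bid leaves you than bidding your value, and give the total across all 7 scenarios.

The deviation costs you only when the competing bid falls strictly between $105.2k and $582.1k; elsewhere both bids give the same outcome.
$95.1k: outcomes coincide → loss $0k.
$268k: truthful payoff $0k, deviation payoff −$162.8k → loss $162.8k.
$313.8k: truthful payoff $0k, deviation payoff −$208.6k → loss $208.6k.
$726.1k: outcomes coincide → loss $0k.
$333.5k: truthful payoff $0k, deviation payoff −$228.3k → loss $228.3k.
$134.2k: truthful payoff $0k, deviation payoff −$29k → loss $29k.
$50.6k: outcomes coincide → loss $0k.
Total loss = $162.8k + $208.6k + $228.3k + $29k = $628.7k.

$628.7k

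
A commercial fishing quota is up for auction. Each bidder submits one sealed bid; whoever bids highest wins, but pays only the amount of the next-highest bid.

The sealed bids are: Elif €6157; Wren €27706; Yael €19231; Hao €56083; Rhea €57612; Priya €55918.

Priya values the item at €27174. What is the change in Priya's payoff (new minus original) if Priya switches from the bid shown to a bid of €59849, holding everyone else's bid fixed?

−€30438

The highest bid among the other bidders is €57612; Priya's bid doesn't change that.
Original bid €55918: Priya is not highest (top rival bid is €57612); payoff €0.
Alternative bid €59849: Priya is highest, pays the top rival bid €57612; payoff €27174 − €57612 = −€30438.
Change in payoff = −€30438 − (€0) = −€30438.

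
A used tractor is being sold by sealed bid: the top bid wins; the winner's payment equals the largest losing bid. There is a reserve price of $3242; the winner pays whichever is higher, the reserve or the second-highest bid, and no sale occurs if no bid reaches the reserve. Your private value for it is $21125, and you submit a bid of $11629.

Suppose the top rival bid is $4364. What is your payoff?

Your bid $11629 is the highest and exceeds the reserve.
Price = max(second-highest bid, reserve) = max($4364, $3242) = $4364.
Payoff = $21125 − $4364 = $16761.

$16761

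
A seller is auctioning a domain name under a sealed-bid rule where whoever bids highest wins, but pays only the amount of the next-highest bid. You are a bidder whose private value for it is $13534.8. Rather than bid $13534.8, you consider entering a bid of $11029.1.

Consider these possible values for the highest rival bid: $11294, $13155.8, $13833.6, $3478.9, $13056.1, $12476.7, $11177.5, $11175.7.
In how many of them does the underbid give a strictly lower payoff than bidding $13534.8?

The deviation hurts exactly when the highest competing bid lies strictly between $11029.1 and $13534.8 — underbidding then forfeits a profitable win.
$11294: inside the interval → strictly worse (loss $2240.8).
$13155.8: inside the interval → strictly worse (loss $379).
$13833.6: above both → same outcome either way.
$3478.9: below both → same outcome either way.
$13056.1: inside the interval → strictly worse (loss $478.7).
$12476.7: inside the interval → strictly worse (loss $1058.1).
$11177.5: inside the interval → strictly worse (loss $2357.3).
$11175.7: inside the interval → strictly worse (loss $2359.1).
Count: 6.

6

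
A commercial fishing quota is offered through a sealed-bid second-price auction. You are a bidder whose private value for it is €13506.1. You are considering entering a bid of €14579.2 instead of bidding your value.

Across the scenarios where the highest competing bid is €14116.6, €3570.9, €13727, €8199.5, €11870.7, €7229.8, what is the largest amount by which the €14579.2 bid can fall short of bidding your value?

€14116.6: truthful gives €0, deviation gives −€610.5 → loss €610.5.
€3570.9: same outcome either way → loss €0.
€13727: truthful gives €0, deviation gives −€220.9 → loss €220.9.
€8199.5: same outcome either way → loss €0.
€11870.7: same outcome either way → loss €0.
€7229.8: same outcome either way → loss €0.
Maximum loss: €610.5.

€610.5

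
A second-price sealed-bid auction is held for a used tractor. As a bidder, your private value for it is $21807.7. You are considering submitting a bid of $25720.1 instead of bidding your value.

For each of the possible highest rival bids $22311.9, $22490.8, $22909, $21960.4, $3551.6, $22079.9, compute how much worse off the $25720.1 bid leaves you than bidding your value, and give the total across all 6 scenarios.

$2713.5

The deviation costs you only when the competing bid falls strictly between $21807.7 and $25720.1; elsewhere both bids give the same outcome.
$22311.9: truthful payoff $0, deviation payoff −$504.2 → loss $504.2.
$22490.8: truthful payoff $0, deviation payoff −$683.1 → loss $683.1.
$22909: truthful payoff $0, deviation payoff −$1101.3 → loss $1101.3.
$21960.4: truthful payoff $0, deviation payoff −$152.7 → loss $152.7.
$3551.6: outcomes coincide → loss $0.
$22079.9: truthful payoff $0, deviation payoff −$272.2 → loss $272.2.
Total loss = $504.2 + $683.1 + $1101.3 + $152.7 + $272.2 = $2713.5.
In a second-price auction your bid sets only whether you win, not what you pay, so bidding your true value is weakly dominant.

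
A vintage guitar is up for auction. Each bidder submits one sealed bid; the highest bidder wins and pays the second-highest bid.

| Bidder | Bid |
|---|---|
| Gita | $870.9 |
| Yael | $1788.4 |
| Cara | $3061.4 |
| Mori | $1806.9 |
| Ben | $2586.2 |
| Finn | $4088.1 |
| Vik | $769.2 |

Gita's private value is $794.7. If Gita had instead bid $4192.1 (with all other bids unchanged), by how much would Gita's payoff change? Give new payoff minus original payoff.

−$3293.4

The highest bid among the other bidders is $4088.1; Gita's bid doesn't change that.
Original bid $870.9: Gita is not highest (top rival bid is $4088.1); payoff $0.
Alternative bid $4192.1: Gita is highest, pays the top rival bid $4088.1; payoff $794.7 − $4088.1 = −$3293.4.
Change in payoff = −$3293.4 − ($0) = −$3293.4.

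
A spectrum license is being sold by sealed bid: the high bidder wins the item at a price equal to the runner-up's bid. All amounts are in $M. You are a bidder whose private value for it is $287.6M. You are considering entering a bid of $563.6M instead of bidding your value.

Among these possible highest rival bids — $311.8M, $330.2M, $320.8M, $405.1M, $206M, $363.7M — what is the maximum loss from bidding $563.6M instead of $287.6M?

$311.8M: truthful gives $0M, deviation gives −$24.2M → loss $24.2M.
$330.2M: truthful gives $0M, deviation gives −$42.6M → loss $42.6M.
$320.8M: truthful gives $0M, deviation gives −$33.2M → loss $33.2M.
$405.1M: truthful gives $0M, deviation gives −$117.5M → loss $117.5M.
$206M: same outcome either way → loss $0M.
$363.7M: truthful gives $0M, deviation gives −$76.1M → loss $76.1M.
Maximum loss: $117.5M.

$117.5M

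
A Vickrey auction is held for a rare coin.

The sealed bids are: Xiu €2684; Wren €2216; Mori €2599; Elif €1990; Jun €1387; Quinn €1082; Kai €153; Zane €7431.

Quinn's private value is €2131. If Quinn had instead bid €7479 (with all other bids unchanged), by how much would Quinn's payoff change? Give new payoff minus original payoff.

−€5300

The highest bid among the other bidders is €7431; Quinn's bid doesn't change that.
Original bid €1082: Quinn is not highest (top rival bid is €7431); payoff €0.
Alternative bid €7479: Quinn is highest, pays the top rival bid €7431; payoff €2131 − €7431 = −€5300.
Change in payoff = −€5300 − (€0) = −€5300.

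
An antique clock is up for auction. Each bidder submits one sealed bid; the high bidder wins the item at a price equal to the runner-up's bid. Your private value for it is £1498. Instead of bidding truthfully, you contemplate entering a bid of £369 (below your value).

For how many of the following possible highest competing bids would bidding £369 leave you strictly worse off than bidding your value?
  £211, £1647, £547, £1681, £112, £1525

1

The deviation hurts exactly when the highest competing bid lies strictly between £369 and £1498 — underbidding then forfeits a profitable win.
£211: below both → same outcome either way.
£1647: above both → same outcome either way.
£547: inside the interval → strictly worse (loss £951).
£1681: above both → same outcome either way.
£112: below both → same outcome either way.
£1525: above both → same outcome either way.
Count: 1.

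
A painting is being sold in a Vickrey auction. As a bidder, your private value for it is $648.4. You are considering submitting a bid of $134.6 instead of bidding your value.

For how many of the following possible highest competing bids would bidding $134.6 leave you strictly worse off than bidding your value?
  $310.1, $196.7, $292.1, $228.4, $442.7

5

The deviation hurts exactly when the highest competing bid lies strictly between $134.6 and $648.4 — underbidding then forfeits a profitable win.
$310.1: inside the interval → strictly worse (loss $338.3).
$196.7: inside the interval → strictly worse (loss $451.7).
$292.1: inside the interval → strictly worse (loss $356.3).
$228.4: inside the interval → strictly worse (loss $420).
$442.7: inside the interval → strictly worse (loss $205.7).
Count: 5.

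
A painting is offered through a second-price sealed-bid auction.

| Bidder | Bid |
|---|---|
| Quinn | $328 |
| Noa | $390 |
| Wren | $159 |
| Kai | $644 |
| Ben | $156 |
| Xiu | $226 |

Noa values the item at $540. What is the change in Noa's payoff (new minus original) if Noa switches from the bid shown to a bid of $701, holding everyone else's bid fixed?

The highest bid among the other bidders is $644; Noa's bid doesn't change that.
Original bid $390: Noa is not highest (top rival bid is $644); payoff $0.
Alternative bid $701: Noa is highest, pays the top rival bid $644; payoff $540 − $644 = −$104.
Change in payoff = −$104 − ($0) = −$104.

−$104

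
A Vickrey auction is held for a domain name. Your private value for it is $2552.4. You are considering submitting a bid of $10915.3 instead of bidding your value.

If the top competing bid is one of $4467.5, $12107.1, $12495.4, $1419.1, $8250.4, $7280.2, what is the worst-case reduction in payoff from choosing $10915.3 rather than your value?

$4467.5: truthful gives $0, deviation gives −$1915.1 → loss $1915.1.
$12107.1: same outcome either way → loss $0.
$12495.4: same outcome either way → loss $0.
$1419.1: same outcome either way → loss $0.
$8250.4: truthful gives $0, deviation gives −$5698 → loss $5698.
$7280.2: truthful gives $0, deviation gives −$4727.8 → loss $4727.8.
Maximum loss: $5698.

$5698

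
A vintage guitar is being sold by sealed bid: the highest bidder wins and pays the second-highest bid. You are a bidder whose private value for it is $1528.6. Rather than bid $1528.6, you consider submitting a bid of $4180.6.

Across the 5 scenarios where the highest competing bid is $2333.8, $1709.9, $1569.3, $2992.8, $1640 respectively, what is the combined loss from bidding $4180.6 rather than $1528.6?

The deviation costs you only when the competing bid falls strictly between $1528.6 and $4180.6; elsewhere both bids give the same outcome.
$2333.8: truthful payoff $0, deviation payoff −$805.2 → loss $805.2.
$1709.9: truthful payoff $0, deviation payoff −$181.3 → loss $181.3.
$1569.3: truthful payoff $0, deviation payoff −$40.7 → loss $40.7.
$2992.8: truthful payoff $0, deviation payoff −$1464.2 → loss $1464.2.
$1640: truthful payoff $0, deviation payoff −$111.4 → loss $111.4.
Total loss = $805.2 + $181.3 + $40.7 + $1464.2 + $111.4 = $2602.8.

$2602.8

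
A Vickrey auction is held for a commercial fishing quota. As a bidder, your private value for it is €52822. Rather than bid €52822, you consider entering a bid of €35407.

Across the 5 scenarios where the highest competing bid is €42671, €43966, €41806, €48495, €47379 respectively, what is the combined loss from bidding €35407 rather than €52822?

€39793

The deviation costs you only when the competing bid falls strictly between €35407 and €52822; elsewhere both bids give the same outcome.
€42671: truthful payoff €10151, deviation payoff €0 → loss €10151.
€43966: truthful payoff €8856, deviation payoff €0 → loss €8856.
€41806: truthful payoff €11016, deviation payoff €0 → loss €11016.
€48495: truthful payoff €4327, deviation payoff €0 → loss €4327.
€47379: truthful payoff €5443, deviation payoff €0 → loss €5443.
Total loss = €10151 + €8856 + €11016 + €4327 + €5443 = €39793.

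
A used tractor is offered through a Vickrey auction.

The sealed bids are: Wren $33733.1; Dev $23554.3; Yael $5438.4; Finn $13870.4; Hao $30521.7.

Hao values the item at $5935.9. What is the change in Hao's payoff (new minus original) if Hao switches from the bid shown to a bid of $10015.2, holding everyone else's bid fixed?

$0

The highest bid among the other bidders is $33733.1; Hao's bid doesn't change that.
Original bid $30521.7: Hao is not highest (top rival bid is $33733.1); payoff $0.
Alternative bid $10015.2: Hao is not highest (top rival bid is $33733.1); payoff $0.
Change in payoff = $0 − ($0) = $0.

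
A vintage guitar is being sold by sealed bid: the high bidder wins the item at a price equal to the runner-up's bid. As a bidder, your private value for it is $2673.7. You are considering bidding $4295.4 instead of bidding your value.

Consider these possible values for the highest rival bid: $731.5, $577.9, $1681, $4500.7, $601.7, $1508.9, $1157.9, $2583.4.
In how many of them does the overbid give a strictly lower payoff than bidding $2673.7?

The deviation hurts exactly when the highest competing bid lies strictly between $2673.7 and $4295.4 — overbidding then wins at a price above your value.
$731.5: below both → same outcome either way.
$577.9: below both → same outcome either way.
$1681: below both → same outcome either way.
$4500.7: above both → same outcome either way.
$601.7: below both → same outcome either way.
$1508.9: below both → same outcome either way.
$1157.9: below both → same outcome either way.
$2583.4: below both → same outcome either way.
Count: 0.

0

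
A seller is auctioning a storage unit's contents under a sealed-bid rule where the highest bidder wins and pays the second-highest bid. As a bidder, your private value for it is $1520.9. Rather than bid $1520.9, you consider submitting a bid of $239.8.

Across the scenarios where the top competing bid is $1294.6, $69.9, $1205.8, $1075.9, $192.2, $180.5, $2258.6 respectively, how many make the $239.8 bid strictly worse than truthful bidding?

3

The deviation hurts exactly when the highest competing bid lies strictly between $239.8 and $1520.9 — underbidding then forfeits a profitable win.
$1294.6: inside the interval → strictly worse (loss $226.3).
$69.9: below both → same outcome either way.
$1205.8: inside the interval → strictly worse (loss $315.1).
$1075.9: inside the interval → strictly worse (loss $445).
$192.2: below both → same outcome either way.
$180.5: below both → same outcome either way.
$2258.6: above both → same outcome either way.
Count: 3.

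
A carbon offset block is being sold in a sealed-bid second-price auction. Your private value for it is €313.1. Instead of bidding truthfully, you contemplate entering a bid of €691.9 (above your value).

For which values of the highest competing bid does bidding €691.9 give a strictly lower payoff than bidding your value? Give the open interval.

If the competing bid is below €313.1, both bids win at the same price — no difference.
If it is above €691.9, both bids lose — no difference.
If it lies strictly between €313.1 and €691.9, bidding your value loses (payoff 0) while bidding €691.9 wins at a price above your value (payoff negative).
So the deviation strictly hurts on the open interval (€313.1, €691.9).
In a second-price auction your bid sets only whether you win, not what you pay, so bidding your true value is weakly dominant.

(€313.1, €691.9)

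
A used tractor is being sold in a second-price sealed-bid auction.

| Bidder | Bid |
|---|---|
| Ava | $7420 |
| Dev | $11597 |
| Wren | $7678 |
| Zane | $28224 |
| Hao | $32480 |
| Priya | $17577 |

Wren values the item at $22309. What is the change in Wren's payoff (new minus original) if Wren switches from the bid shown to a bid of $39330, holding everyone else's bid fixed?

The highest bid among the other bidders is $32480; Wren's bid doesn't change that.
Original bid $7678: Wren is not highest (top rival bid is $32480); payoff $0.
Alternative bid $39330: Wren is highest, pays the top rival bid $32480; payoff $22309 − $32480 = −$10171.
Change in payoff = −$10171 − ($0) = −$10171.

−$10171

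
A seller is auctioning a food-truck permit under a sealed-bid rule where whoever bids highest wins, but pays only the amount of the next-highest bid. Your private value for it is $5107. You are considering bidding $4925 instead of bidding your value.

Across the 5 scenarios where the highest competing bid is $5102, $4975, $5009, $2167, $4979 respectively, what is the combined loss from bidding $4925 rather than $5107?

The deviation costs you only when the competing bid falls strictly between $4925 and $5107; elsewhere both bids give the same outcome.
$5102: truthful payoff $5, deviation payoff $0 → loss $5.
$4975: truthful payoff $132, deviation payoff $0 → loss $132.
$5009: truthful payoff $98, deviation payoff $0 → loss $98.
$2167: outcomes coincide → loss $0.
$4979: truthful payoff $128, deviation payoff $0 → loss $128.
Total loss = $5 + $132 + $98 + $128 = $363.
Truthful bidding weakly dominates here: raising your bid can only win items priced above your value, and lowering it can only forfeit items priced below.

$363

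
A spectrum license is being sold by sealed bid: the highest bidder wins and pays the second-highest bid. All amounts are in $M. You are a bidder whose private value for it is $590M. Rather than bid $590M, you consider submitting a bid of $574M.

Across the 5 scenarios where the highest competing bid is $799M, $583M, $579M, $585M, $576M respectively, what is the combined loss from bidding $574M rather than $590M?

$37M

The deviation costs you only when the competing bid falls strictly between $574M and $590M; elsewhere both bids give the same outcome.
$799M: outcomes coincide → loss $0M.
$583M: truthful payoff $7M, deviation payoff $0M → loss $7M.
$579M: truthful payoff $11M, deviation payoff $0M → loss $11M.
$585M: truthful payoff $5M, deviation payoff $0M → loss $5M.
$576M: truthful payoff $14M, deviation payoff $0M → loss $14M.
Total loss = $7M + $11M + $5M + $14M = $37M.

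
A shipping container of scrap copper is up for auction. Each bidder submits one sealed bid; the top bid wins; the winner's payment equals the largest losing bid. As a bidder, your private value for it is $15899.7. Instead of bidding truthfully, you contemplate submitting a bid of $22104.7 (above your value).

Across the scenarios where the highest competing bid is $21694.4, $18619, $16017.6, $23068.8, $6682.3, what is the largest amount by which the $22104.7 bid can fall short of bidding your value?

$5794.7

$21694.4: truthful gives $0, deviation gives −$5794.7 → loss $5794.7.
$18619: truthful gives $0, deviation gives −$2719.3 → loss $2719.3.
$16017.6: truthful gives $0, deviation gives −$117.9 → loss $117.9.
$23068.8: same outcome either way → loss $0.
$6682.3: same outcome either way → loss $0.
Maximum loss: $5794.7.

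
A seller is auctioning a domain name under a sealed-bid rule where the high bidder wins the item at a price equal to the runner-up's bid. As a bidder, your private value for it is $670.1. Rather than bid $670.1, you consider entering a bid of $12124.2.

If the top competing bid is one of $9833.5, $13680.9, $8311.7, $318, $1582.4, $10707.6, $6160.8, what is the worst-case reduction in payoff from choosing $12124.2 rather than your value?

$9833.5: truthful gives $0, deviation gives −$9163.4 → loss $9163.4.
$13680.9: same outcome either way → loss $0.
$8311.7: truthful gives $0, deviation gives −$7641.6 → loss $7641.6.
$318: same outcome either way → loss $0.
$1582.4: truthful gives $0, deviation gives −$912.3 → loss $912.3.
$10707.6: truthful gives $0, deviation gives −$10037.5 → loss $10037.5.
$6160.8: truthful gives $0, deviation gives −$5490.7 → loss $5490.7.
Maximum loss: $10037.5.

$10037.5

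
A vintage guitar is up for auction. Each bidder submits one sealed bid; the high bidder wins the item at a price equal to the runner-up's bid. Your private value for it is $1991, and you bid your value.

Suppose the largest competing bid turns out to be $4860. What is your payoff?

Your bid $1991 is below the highest competing bid $4860, so you lose.
A losing bidder pays nothing and receives nothing: payoff = $0.

$0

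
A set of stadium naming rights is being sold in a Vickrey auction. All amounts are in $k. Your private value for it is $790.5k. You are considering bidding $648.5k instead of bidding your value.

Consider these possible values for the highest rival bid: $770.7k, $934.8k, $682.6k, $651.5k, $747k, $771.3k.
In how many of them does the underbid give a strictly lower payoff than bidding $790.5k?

5

The deviation hurts exactly when the highest competing bid lies strictly between $648.5k and $790.5k — underbidding then forfeits a profitable win.
$770.7k: inside the interval → strictly worse (loss $19.8k).
$934.8k: above both → same outcome either way.
$682.6k: inside the interval → strictly worse (loss $107.9k).
$651.5k: inside the interval → strictly worse (loss $139k).
$747k: inside the interval → strictly worse (loss $43.5k).
$771.3k: inside the interval → strictly worse (loss $19.2k).
Count: 5.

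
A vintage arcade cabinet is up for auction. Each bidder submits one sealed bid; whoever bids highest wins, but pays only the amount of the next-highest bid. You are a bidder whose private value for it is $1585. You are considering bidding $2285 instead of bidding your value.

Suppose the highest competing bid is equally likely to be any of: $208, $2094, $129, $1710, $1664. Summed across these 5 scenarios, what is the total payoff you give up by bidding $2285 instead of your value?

$713

The deviation costs you only when the competing bid falls strictly between $1585 and $2285; elsewhere both bids give the same outcome.
$208: outcomes coincide → loss $0.
$2094: truthful payoff $0, deviation payoff −$509 → loss $509.
$129: outcomes coincide → loss $0.
$1710: truthful payoff $0, deviation payoff −$125 → loss $125.
$1664: truthful payoff $0, deviation payoff −$79 → loss $79.
Total loss = $509 + $125 + $79 = $713.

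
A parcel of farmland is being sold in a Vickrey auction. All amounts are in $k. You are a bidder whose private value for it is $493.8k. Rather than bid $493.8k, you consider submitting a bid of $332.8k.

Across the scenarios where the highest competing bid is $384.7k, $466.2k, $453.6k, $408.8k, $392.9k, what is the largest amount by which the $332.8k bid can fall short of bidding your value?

$109.1k

$384.7k: truthful gives $109.1k, deviation gives $0k → loss $109.1k.
$466.2k: truthful gives $27.6k, deviation gives $0k → loss $27.6k.
$453.6k: truthful gives $40.2k, deviation gives $0k → loss $40.2k.
$408.8k: truthful gives $85k, deviation gives $0k → loss $85k.
$392.9k: truthful gives $100.9k, deviation gives $0k → loss $100.9k.
Maximum loss: $109.1k.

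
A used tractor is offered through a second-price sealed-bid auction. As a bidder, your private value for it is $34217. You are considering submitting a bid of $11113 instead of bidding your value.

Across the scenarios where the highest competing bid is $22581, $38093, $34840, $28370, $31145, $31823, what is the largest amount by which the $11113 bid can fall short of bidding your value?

$22581: truthful gives $11636, deviation gives $0 → loss $11636.
$38093: same outcome either way → loss $0.
$34840: same outcome either way → loss $0.
$28370: truthful gives $5847, deviation gives $0 → loss $5847.
$31145: truthful gives $3072, deviation gives $0 → loss $3072.
$31823: truthful gives $2394, deviation gives $0 → loss $2394.
Maximum loss: $11636.

$11636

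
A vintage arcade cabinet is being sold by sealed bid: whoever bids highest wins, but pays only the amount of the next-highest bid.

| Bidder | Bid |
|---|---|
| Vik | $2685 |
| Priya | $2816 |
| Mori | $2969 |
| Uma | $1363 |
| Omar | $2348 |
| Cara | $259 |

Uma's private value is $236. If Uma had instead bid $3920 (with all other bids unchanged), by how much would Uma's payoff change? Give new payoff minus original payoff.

−$2733

The highest bid among the other bidders is $2969; Uma's bid doesn't change that.
Original bid $1363: Uma is not highest (top rival bid is $2969); payoff $0.
Alternative bid $3920: Uma is highest, pays the top rival bid $2969; payoff $236 − $2969 = −$2733.
Change in payoff = −$2733 − ($0) = −$2733.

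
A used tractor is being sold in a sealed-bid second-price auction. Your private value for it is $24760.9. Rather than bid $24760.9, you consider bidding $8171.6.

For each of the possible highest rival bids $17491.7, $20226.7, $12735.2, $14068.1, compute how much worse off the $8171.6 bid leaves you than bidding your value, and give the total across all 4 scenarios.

The deviation costs you only when the competing bid falls strictly between $8171.6 and $24760.9; elsewhere both bids give the same outcome.
$17491.7: truthful payoff $7269.2, deviation payoff $0 → loss $7269.2.
$20226.7: truthful payoff $4534.2, deviation payoff $0 → loss $4534.2.
$12735.2: truthful payoff $12025.7, deviation payoff $0 → loss $12025.7.
$14068.1: truthful payoff $10692.8, deviation payoff $0 → loss $10692.8.
Total loss = $7269.2 + $4534.2 + $12025.7 + $10692.8 = $34521.9.

$34521.9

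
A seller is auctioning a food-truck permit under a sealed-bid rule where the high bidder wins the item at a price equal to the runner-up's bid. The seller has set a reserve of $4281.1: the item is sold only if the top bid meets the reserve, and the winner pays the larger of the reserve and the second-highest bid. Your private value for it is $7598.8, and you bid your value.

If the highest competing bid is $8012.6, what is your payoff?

Your bid $7598.8 is below the highest competing bid $8012.6, so you lose. Payoff $0.

$0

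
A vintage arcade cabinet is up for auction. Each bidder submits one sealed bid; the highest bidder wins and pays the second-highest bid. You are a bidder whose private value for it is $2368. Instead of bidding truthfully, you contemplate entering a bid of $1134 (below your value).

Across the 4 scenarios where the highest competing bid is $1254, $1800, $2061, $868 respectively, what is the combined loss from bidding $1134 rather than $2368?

$1989

The deviation costs you only when the competing bid falls strictly between $1134 and $2368; elsewhere both bids give the same outcome.
$1254: truthful payoff $1114, deviation payoff $0 → loss $1114.
$1800: truthful payoff $568, deviation payoff $0 → loss $568.
$2061: truthful payoff $307, deviation payoff $0 → loss $307.
$868: outcomes coincide → loss $0.
Total loss = $1114 + $568 + $307 = $1989.
In a second-price auction your bid sets only whether you win, not what you pay, so bidding your true value is weakly dominant.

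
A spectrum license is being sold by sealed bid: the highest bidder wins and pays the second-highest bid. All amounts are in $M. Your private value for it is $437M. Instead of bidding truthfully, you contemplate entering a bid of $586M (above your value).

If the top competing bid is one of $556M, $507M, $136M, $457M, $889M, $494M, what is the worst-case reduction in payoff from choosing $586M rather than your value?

$556M: truthful gives $0M, deviation gives −$119M → loss $119M.
$507M: truthful gives $0M, deviation gives −$70M → loss $70M.
$136M: same outcome either way → loss $0M.
$457M: truthful gives $0M, deviation gives −$20M → loss $20M.
$889M: same outcome either way → loss $0M.
$494M: truthful gives $0M, deviation gives −$57M → loss $57M.
Maximum loss: $119M.

$119M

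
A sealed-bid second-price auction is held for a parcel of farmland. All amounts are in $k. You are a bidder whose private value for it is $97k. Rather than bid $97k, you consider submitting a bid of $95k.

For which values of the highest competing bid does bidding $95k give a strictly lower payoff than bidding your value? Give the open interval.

($95k, $97k)

If the competing bid is below $95k, both bids win at the same price — no difference.
If it is above $97k, both bids lose — no difference.
If it lies strictly between $95k and $97k, bidding your value wins at a price below your value (positive payoff) while bidding $95k loses (payoff 0).
So the deviation strictly hurts on the open interval ($95k, $97k).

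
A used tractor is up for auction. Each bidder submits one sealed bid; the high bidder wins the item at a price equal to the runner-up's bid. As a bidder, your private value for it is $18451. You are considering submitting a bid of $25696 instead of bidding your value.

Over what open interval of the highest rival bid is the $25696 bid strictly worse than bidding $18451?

If the competing bid is below $18451, both bids win at the same price — no difference.
If it is above $25696, both bids lose — no difference.
If it lies strictly between $18451 and $25696, bidding your value loses (payoff 0) while bidding $25696 wins at a price above your value (payoff negative).
So the deviation strictly hurts on the open interval ($18451, $25696).

($18451, $25696)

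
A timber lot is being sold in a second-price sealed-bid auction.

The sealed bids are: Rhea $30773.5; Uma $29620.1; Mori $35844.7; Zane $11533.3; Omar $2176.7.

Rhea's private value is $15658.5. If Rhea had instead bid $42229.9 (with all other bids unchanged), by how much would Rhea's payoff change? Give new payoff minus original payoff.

The highest bid among the other bidders is $35844.7; Rhea's bid doesn't change that.
Original bid $30773.5: Rhea is not highest (top rival bid is $35844.7); payoff $0.
Alternative bid $42229.9: Rhea is highest, pays the top rival bid $35844.7; payoff $15658.5 − $35844.7 = −$20186.2.
Change in payoff = −$20186.2 − ($0) = −$20186.2.

−$20186.2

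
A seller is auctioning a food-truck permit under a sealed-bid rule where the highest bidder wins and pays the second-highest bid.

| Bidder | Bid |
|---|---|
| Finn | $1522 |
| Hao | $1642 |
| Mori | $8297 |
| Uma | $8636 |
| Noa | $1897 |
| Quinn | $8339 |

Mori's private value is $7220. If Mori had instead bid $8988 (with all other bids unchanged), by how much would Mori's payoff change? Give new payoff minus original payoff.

−$1416

The highest bid among the other bidders is $8636; Mori's bid doesn't change that.
Original bid $8297: Mori is not highest (top rival bid is $8636); payoff $0.
Alternative bid $8988: Mori is highest, pays the top rival bid $8636; payoff $7220 − $8636 = −$1416.
Change in payoff = −$1416 − ($0) = −$1416.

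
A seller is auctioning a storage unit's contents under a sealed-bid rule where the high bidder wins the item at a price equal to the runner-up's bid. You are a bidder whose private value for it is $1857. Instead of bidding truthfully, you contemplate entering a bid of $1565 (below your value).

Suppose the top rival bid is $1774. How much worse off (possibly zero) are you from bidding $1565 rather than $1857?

Bidding your value $1857: you win (since $1857 > $1774) and pay $1774. Payoff $83.
Bidding $1565: you lose. Payoff $0.
The competing bid $1774 lies between your shaded bid and your value, so underbidding forfeits an item you could have won at a profitable price.
Loss from deviating = $83 − ($0) = $83.
In a second-price auction your bid sets only whether you win, not what you pay, so bidding your true value is weakly dominant.

$83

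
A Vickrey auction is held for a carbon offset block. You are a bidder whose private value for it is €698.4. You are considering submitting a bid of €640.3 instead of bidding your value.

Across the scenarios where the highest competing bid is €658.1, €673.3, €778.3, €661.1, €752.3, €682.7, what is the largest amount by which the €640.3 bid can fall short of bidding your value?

€658.1: truthful gives €40.3, deviation gives €0 → loss €40.3.
€673.3: truthful gives €25.1, deviation gives €0 → loss €25.1.
€778.3: same outcome either way → loss €0.
€661.1: truthful gives €37.3, deviation gives €0 → loss €37.3.
€752.3: same outcome either way → loss €0.
€682.7: truthful gives €15.7, deviation gives €0 → loss €15.7.
Maximum loss: €40.3.

€40.3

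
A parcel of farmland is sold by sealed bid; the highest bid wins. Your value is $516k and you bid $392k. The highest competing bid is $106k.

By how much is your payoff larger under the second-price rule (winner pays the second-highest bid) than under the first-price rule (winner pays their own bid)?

You have the highest bid, so you win under either rule.
Second-price: pay $106k → payoff $410k.
First-price: pay your own bid $392k → payoff $124k.
Difference = $410k − ($124k) = $286k.

$286k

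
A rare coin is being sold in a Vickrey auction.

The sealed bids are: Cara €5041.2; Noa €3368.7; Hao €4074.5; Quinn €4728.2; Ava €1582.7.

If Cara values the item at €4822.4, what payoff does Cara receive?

€94.2

Highest bid: Cara at €5041.2, so Cara wins.
Second-highest bid: Quinn at €4728.2 — that is the price the winner pays.
Cara's payoff = value − price = €4822.4 − €4728.2 = €94.2.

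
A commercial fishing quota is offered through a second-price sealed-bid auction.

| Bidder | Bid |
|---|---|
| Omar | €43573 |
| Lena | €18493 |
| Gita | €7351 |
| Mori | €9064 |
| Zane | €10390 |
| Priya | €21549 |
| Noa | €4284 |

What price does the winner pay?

€21549

Highest bid: Omar at €43573, so Omar wins.
Second-highest bid: Priya at €21549 — that is the price the winner pays.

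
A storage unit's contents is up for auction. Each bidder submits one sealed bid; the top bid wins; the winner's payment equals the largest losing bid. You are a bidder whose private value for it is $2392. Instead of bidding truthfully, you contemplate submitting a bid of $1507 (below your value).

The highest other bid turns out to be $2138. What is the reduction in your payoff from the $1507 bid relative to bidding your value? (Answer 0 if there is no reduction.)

Bidding your value $2392: you win (since $2392 > $2138) and pay $2138. Payoff $254.
Bidding $1507: you lose. Payoff $0.
The competing bid $2138 lies between your shaded bid and your value, so underbidding forfeits an item you could have won at a profitable price.
Loss from deviating = $254 − ($0) = $254.

$254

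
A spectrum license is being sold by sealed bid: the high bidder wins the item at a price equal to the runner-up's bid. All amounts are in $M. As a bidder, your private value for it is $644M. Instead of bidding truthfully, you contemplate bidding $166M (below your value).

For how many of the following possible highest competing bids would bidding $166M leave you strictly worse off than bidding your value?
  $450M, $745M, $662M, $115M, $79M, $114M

1

The deviation hurts exactly when the highest competing bid lies strictly between $166M and $644M — underbidding then forfeits a profitable win.
$450M: inside the interval → strictly worse (loss $194M).
$745M: above both → same outcome either way.
$662M: above both → same outcome either way.
$115M: below both → same outcome either way.
$79M: below both → same outcome either way.
$114M: below both → same outcome either way.
Count: 1.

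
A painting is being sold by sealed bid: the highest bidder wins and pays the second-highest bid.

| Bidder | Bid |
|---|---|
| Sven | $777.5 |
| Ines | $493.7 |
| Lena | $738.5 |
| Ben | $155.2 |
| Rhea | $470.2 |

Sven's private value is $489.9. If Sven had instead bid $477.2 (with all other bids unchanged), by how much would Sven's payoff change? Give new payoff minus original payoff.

The highest bid among the other bidders is $738.5; Sven's bid doesn't change that.
Original bid $777.5: Sven is highest, pays the top rival bid $738.5; payoff $489.9 − $738.5 = −$248.6.
Alternative bid $477.2: Sven is not highest (top rival bid is $738.5); payoff $0.
Change in payoff = $0 − (−$248.6) = $248.6.

$248.6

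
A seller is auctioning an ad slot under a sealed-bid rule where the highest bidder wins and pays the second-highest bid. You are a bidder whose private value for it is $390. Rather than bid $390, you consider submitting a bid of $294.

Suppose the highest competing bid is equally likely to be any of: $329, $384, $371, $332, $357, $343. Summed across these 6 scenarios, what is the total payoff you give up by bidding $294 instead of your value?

$224

The deviation costs you only when the competing bid falls strictly between $294 and $390; elsewhere both bids give the same outcome.
$329: truthful payoff $61, deviation payoff $0 → loss $61.
$384: truthful payoff $6, deviation payoff $0 → loss $6.
$371: truthful payoff $19, deviation payoff $0 → loss $19.
$332: truthful payoff $58, deviation payoff $0 → loss $58.
$357: truthful payoff $33, deviation payoff $0 → loss $33.
$343: truthful payoff $47, deviation payoff $0 → loss $47.
Total loss = $61 + $6 + $19 + $58 + $33 + $47 = $224.
Truthful bidding weakly dominates here: raising your bid can only win items priced above your value, and lowering it can only forfeit items priced below.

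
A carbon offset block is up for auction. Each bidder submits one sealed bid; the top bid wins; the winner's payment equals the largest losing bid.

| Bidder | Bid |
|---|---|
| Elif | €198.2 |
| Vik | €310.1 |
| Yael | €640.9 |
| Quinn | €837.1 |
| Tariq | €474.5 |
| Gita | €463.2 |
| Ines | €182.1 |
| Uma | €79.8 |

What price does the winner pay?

Highest bid: Quinn at €837.1, so Quinn wins.
Second-highest bid: Yael at €640.9 — that is the price the winner pays.

€640.9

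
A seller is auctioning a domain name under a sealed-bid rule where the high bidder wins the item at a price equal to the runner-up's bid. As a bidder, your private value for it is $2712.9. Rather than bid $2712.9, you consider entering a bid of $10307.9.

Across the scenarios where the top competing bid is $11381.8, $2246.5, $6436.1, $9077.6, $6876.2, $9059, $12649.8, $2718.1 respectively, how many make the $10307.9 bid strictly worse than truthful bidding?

5

The deviation hurts exactly when the highest competing bid lies strictly between $2712.9 and $10307.9 — overbidding then wins at a price above your value.
$11381.8: above both → same outcome either way.
$2246.5: below both → same outcome either way.
$6436.1: inside the interval → strictly worse (loss $3723.2).
$9077.6: inside the interval → strictly worse (loss $6364.7).
$6876.2: inside the interval → strictly worse (loss $4163.3).
$9059: inside the interval → strictly worse (loss $6346.1).
$12649.8: above both → same outcome either way.
$2718.1: inside the interval → strictly worse (loss $5.2).
Count: 5.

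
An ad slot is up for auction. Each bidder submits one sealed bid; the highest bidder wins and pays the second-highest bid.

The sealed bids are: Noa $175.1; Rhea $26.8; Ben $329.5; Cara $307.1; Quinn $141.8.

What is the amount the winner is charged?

Highest bid: Ben at $329.5, so Ben wins.
Second-highest bid: Cara at $307.1 — that is the price the winner pays.

$307.1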